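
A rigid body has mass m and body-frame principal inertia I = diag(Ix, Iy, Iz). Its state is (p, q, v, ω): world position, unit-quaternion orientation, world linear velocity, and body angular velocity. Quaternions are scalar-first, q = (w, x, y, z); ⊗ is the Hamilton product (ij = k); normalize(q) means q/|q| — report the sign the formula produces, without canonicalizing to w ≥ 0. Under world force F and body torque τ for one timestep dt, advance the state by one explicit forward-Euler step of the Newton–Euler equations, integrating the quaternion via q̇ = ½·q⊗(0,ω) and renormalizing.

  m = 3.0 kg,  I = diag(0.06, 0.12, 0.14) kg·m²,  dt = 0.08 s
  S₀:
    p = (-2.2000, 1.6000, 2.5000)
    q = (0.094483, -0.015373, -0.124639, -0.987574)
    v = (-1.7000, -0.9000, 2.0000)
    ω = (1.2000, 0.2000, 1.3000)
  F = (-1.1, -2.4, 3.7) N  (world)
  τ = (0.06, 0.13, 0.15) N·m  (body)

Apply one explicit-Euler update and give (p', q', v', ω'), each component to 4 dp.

p' = (-2.3360, 1.5280, 2.6600)
q' = (0.1472, -0.0094, -0.1701, -0.9743)
v' = (-1.7293, -0.9640, 2.0987)
ω' = (1.2731, 0.3699, 1.3775)

linear accel F/m = (-0.3667, -0.8000, 1.2333)
p + v·dt = (-2.3360, 1.5280, 2.6600)
v' = v + a·dt = (-1.7293, -0.9640, 2.0987)
precession coupling ω×(Iω) = (0.0052, -0.1248, 0.0144)
angular accel α = (0.9133, 2.1233, 0.9686)
new body rate ω' = (1.2731, 0.3699, 1.3775)
q⊗(0,ω) = (1.3272216, 0.1488637, -1.1462073, 0.2693201)
q + ½dt·q⊗(0,ω), renormalized = (0.1472, -0.0094, -0.1701, -0.9743)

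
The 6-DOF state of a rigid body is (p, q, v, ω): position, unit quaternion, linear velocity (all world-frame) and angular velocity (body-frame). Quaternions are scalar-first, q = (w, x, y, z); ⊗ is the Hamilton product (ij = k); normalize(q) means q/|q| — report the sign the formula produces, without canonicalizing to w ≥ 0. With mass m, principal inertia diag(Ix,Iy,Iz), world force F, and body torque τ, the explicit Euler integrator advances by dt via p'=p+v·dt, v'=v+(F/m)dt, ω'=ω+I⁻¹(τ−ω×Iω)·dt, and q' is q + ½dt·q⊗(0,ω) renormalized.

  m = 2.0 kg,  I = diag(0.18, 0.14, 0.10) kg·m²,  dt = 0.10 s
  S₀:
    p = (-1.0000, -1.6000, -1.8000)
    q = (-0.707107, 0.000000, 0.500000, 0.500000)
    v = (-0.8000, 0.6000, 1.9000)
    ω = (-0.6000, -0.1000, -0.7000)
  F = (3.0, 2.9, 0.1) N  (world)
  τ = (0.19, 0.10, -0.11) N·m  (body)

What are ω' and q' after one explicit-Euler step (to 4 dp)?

(τ − ω×Iω)/I = (1.0711, 0.4743, -1.0760)
ω + α·dt = (-0.4929, -0.0526, -0.8076)
2q̇ = q⊗(0,ω) = (0.4000000, 0.1242642, -0.2292893, 0.7949749)
q + ½dt·q⊗(0,ω), renormalized = (-0.6864, 0.0062, 0.4880, 0.5392)

ω' = (-0.4929, -0.0526, -0.8076)
q' = (-0.6864, 0.0062, 0.4880, 0.5392)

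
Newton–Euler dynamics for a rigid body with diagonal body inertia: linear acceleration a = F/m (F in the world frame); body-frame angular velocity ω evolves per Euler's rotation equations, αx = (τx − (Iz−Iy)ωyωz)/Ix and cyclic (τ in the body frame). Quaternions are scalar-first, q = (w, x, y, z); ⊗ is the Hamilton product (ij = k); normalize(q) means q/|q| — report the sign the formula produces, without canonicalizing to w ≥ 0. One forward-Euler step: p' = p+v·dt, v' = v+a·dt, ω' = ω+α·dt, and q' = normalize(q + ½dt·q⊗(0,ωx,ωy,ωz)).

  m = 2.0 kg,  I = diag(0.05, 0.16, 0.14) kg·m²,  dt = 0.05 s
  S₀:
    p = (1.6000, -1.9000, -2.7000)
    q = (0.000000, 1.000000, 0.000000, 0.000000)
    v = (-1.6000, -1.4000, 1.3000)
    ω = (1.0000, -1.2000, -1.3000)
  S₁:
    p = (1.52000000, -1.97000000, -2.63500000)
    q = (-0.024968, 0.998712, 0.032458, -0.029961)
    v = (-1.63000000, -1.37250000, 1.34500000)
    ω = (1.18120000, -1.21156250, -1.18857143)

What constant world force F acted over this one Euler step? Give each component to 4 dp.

v₁ − v₀ = (-0.03000000, 0.02750000, 0.04500000)
m·(v₁−v₀)/dt = (-1.2000, 1.1000, 1.8000)

F = (-1.2000, 1.1000, 1.8000)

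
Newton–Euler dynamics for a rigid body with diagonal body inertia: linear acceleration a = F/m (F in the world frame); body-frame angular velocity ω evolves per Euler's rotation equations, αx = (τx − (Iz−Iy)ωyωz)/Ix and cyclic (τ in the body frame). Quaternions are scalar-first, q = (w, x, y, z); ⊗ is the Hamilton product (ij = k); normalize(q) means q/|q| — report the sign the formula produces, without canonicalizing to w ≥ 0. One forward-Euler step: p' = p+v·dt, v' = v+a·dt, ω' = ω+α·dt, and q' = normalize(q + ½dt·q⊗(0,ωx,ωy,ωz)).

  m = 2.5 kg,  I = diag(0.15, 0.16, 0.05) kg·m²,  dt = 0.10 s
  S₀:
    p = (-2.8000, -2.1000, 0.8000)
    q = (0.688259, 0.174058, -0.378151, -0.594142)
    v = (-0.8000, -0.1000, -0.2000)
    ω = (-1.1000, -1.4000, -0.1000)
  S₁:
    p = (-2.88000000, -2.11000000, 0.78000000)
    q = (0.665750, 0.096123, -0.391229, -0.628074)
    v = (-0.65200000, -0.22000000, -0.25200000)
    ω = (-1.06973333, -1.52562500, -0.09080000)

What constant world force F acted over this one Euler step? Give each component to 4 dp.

F = (3.7000, -3.0000, -1.3000)

v₁ − v₀ = (0.14800000, -0.12000000, -0.05200000)
applied force F = (3.7000, -3.0000, -1.3000)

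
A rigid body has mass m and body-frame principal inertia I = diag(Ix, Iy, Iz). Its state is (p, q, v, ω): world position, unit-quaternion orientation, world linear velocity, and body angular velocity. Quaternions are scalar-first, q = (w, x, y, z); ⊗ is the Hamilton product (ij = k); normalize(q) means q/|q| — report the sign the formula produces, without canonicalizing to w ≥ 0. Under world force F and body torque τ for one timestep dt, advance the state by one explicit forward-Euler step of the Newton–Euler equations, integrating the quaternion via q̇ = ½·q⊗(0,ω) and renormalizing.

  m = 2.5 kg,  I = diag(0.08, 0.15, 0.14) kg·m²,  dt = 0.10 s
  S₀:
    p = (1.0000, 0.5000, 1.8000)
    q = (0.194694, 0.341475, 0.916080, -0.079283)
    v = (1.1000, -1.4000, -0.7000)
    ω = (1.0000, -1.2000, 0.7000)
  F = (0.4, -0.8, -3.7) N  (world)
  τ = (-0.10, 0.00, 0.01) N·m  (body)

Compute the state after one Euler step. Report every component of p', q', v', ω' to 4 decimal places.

linear accel F/m = (0.1600, -0.3200, -1.4800)
p' = p + v·dt = (1.1100, 0.3600, 1.7300)
v + (F/m)dt = (1.1160, -1.4320, -0.8480)
gyro term ω×Iω = (0.0084, -0.0420, -0.0840)
angular accel α = (-1.3550, 0.2800, 0.6714)
ω' = ω + α·dt = (0.8645, -1.1720, 0.7671)
Hamilton product q⊗(0,ω) = (0.8133191, 0.7408104, -0.5519483, -1.1895642)
q + ½dt·q⊗(0,ω), renormalized = (0.2345, 0.3771, 0.8852, -0.1383)

p' = (1.1100, 0.3600, 1.7300)
q' = (0.2345, 0.3771, 0.8852, -0.1383)
v' = (1.1160, -1.4320, -0.8480)
ω' = (0.8645, -1.1720, 0.7671)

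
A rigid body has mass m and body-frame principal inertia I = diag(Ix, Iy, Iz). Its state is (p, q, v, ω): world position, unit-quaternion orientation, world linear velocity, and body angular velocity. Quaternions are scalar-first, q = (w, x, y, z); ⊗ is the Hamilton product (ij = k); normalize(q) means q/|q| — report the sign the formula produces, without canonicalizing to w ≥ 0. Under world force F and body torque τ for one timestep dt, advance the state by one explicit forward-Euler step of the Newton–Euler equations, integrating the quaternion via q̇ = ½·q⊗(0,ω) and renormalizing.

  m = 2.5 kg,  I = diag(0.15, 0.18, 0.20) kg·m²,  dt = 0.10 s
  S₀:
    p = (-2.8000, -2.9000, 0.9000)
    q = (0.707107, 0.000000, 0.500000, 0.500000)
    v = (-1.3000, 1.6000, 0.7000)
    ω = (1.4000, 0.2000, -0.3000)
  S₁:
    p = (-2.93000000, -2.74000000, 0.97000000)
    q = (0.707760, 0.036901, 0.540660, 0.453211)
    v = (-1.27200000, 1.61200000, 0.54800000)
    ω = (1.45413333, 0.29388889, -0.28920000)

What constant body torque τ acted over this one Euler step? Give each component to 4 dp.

rate change Δω = (0.05413333, 0.09388889, 0.01080000)
I·α + gyro = (0.0800, 0.1900, 0.0300)

τ = (0.0800, 0.1900, 0.0300)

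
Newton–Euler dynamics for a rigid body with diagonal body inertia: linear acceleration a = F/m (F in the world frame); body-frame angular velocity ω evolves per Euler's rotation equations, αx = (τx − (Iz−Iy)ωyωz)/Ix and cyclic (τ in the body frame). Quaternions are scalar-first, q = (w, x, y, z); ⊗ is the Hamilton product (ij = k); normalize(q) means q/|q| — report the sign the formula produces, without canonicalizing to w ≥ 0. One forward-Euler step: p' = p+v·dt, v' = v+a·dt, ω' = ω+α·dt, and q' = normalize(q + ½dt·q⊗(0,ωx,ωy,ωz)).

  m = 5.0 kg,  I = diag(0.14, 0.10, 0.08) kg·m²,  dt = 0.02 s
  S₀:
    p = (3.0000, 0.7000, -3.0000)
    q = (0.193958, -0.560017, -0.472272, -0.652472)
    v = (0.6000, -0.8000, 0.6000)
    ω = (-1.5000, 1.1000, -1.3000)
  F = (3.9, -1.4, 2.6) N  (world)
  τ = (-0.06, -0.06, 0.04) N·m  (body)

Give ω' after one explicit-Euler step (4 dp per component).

(τ − ω×Iω)/I = (-0.6329, -1.7700, -0.3250)
new body rate ω' = (-1.5127, 1.0646, -1.3065)

ω' = (-1.5127, 1.0646, -1.3065)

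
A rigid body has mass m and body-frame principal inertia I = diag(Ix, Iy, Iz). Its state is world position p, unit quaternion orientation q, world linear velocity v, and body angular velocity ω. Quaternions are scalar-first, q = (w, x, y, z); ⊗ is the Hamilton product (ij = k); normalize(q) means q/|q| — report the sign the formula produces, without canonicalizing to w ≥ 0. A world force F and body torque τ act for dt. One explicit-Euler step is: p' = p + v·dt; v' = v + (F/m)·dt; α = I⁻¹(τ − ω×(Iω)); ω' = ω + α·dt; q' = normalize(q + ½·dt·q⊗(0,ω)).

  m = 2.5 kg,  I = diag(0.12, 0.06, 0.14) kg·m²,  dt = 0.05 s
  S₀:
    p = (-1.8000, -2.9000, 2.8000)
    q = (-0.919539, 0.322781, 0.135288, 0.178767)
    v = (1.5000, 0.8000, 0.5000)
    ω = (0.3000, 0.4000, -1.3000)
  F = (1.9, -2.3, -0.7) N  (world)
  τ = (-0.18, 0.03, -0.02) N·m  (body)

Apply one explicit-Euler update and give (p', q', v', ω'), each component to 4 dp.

linear accel F/m = (0.7600, -0.9200, -0.2800)
new position p' = (-1.7250, -2.8600, 2.8250)
v + (F/m)dt = (1.5380, 0.7540, 0.4860)
gyro term ω×Iω = (-0.0416, 0.0078, -0.0072)
angular accel α = (-1.1533, 0.3700, -0.0914)
ω' = ω + α·dt = (0.2423, 0.4185, -1.3046)
2q̇ = q⊗(0,ω) = (0.0814476, -0.5232429, 0.1054298, 1.2839267)
q' = normalize(q + ½dt·q⊗(0,ω)) = (-0.9169, 0.3095, 0.1378, 0.2107)

p' = (-1.7250, -2.8600, 2.8250)
q' = (-0.9169, 0.3095, 0.1378, 0.2107)
v' = (1.5380, 0.7540, 0.4860)
ω' = (0.2423, 0.4185, -1.3046)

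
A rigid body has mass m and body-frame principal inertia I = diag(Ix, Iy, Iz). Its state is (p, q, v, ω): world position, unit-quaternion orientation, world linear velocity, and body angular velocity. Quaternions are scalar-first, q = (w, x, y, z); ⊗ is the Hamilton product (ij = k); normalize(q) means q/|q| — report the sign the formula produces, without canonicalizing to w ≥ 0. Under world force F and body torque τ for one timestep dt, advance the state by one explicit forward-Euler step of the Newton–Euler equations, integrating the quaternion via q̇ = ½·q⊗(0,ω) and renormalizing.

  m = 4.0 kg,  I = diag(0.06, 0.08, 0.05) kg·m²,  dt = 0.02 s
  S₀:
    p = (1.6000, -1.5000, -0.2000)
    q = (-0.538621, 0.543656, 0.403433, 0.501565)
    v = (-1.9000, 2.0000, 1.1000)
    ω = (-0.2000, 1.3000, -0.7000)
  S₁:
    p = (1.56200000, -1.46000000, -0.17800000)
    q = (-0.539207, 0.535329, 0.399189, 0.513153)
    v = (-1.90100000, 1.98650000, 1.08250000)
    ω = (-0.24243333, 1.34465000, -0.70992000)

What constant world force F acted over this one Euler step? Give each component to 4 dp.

F = (-0.2000, -2.7000, -3.5000)

velocity change Δv = (-0.00100000, -0.01350000, -0.01750000)
applied force F = (-0.2000, -2.7000, -3.5000)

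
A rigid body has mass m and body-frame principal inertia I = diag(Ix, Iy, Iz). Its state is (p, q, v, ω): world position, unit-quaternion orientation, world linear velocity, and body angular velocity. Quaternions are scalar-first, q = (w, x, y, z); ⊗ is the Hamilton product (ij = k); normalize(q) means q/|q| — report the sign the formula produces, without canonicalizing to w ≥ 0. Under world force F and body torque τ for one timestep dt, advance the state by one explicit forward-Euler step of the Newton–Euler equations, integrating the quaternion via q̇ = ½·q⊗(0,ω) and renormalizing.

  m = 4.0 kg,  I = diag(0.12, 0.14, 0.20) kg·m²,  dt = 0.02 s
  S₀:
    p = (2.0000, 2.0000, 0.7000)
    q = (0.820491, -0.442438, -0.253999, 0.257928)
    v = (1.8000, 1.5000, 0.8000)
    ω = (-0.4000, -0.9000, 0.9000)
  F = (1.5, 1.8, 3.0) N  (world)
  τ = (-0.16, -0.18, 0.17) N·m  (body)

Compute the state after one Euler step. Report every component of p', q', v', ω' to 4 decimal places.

linear accel F/m = (0.3750, 0.4500, 0.7500)
new position p' = (2.0360, 2.0300, 0.7160)
v + (F/m)dt = (1.8075, 1.5090, 0.8150)
(τ − ω×Iω)/I = (-0.9283, -1.4914, 0.8140)
ω + α·dt = (-0.4186, -0.9298, 0.9163)
Hamilton product q⊗(0,ω) = (-0.6377095, -0.3246603, -0.4434189, 1.0350365)
q' = normalize(q + ½dt·q⊗(0,ω)) = (0.8140, -0.4456, -0.2584, 0.2683)

p' = (2.0360, 2.0300, 0.7160)
q' = (0.8140, -0.4456, -0.2584, 0.2683)
v' = (1.8075, 1.5090, 0.8150)
ω' = (-0.4186, -0.9298, 0.9163)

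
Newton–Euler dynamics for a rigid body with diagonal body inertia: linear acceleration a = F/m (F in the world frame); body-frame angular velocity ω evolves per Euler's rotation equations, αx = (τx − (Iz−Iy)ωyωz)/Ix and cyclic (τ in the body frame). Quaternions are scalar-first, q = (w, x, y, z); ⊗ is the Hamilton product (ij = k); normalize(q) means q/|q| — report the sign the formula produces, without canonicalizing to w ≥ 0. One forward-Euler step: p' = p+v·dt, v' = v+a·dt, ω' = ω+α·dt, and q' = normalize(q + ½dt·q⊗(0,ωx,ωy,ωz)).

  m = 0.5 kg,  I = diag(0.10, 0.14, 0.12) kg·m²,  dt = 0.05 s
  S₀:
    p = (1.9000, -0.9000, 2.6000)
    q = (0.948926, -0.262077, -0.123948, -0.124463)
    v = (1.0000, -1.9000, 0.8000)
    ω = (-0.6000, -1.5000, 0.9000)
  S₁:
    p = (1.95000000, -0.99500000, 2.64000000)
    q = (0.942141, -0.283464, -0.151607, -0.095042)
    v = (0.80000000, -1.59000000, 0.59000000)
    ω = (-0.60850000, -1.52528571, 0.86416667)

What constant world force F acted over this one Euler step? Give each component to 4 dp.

F = (-2.0000, 3.1000, -2.1000)

velocity change Δv = (-0.20000000, 0.31000000, -0.21000000)
m·(v₁−v₀)/dt = (-2.0000, 3.1000, -2.1000)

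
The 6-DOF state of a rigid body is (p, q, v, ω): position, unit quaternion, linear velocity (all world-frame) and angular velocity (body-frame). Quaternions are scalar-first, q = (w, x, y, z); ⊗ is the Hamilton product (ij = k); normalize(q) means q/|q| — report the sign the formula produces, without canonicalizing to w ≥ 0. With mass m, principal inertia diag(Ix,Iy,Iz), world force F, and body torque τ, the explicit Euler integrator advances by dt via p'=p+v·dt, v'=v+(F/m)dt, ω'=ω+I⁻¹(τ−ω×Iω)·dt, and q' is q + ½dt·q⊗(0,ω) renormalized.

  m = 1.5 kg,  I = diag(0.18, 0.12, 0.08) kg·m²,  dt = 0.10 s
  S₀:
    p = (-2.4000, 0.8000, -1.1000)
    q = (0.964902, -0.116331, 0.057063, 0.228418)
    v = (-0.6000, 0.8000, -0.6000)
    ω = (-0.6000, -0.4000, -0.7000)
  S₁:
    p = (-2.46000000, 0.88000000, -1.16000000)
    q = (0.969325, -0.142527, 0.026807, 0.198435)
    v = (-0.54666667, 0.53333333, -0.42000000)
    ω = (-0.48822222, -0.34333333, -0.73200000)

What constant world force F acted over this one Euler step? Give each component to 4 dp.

F = (0.8000, -4.0000, 2.7000)

velocity change Δv = (0.05333333, -0.26666667, 0.18000000)
m·(v₁−v₀)/dt = (0.8000, -4.0000, 2.7000)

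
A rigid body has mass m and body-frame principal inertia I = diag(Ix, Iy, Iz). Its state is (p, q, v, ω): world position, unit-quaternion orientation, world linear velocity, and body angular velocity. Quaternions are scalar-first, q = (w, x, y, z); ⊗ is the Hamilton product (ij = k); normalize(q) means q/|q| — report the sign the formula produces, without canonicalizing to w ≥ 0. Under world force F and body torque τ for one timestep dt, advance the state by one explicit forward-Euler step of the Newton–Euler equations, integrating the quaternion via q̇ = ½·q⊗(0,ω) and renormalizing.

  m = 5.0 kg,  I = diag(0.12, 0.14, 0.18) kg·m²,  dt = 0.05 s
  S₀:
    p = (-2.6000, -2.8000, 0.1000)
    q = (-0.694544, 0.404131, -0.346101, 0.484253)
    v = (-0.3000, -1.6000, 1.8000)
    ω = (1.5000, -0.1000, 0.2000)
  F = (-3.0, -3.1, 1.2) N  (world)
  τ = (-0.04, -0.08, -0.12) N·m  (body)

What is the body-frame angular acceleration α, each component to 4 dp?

α = (-0.3267, -0.4429, -0.6500)

ω×(Iω) gyroscopic = (-0.0008, -0.0180, -0.0030)
angular accel α = (-0.3267, -0.4429, -0.6500)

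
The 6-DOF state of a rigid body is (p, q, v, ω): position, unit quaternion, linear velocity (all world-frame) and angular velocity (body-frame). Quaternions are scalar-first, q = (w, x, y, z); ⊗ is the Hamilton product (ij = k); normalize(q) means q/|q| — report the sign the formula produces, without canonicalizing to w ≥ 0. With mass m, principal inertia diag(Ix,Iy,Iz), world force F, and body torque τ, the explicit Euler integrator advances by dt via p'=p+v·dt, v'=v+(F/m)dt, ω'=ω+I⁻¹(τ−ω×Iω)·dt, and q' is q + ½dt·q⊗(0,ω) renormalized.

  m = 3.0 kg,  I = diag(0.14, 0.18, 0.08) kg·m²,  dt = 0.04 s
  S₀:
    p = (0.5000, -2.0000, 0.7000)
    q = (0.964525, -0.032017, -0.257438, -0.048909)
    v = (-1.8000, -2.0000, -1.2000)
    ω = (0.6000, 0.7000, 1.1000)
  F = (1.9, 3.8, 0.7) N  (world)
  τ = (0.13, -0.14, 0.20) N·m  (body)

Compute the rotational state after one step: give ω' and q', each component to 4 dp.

precession coupling ω×(Iω) = (-0.0770, 0.0396, 0.0168)
angular accel α = (1.4786, -0.9978, 2.2900)
ω' = ω + α·dt = (0.6591, 0.6601, 1.1916)
Hamilton product q⊗(0,ω) = (0.2532167, 0.3297695, 0.6810408, 1.1930284)
q + ½dt·q⊗(0,ω), renormalized = (0.9692, -0.0254, -0.2437, -0.0250)

ω' = (0.6591, 0.6601, 1.1916)
q' = (0.9692, -0.0254, -0.2437, -0.0250)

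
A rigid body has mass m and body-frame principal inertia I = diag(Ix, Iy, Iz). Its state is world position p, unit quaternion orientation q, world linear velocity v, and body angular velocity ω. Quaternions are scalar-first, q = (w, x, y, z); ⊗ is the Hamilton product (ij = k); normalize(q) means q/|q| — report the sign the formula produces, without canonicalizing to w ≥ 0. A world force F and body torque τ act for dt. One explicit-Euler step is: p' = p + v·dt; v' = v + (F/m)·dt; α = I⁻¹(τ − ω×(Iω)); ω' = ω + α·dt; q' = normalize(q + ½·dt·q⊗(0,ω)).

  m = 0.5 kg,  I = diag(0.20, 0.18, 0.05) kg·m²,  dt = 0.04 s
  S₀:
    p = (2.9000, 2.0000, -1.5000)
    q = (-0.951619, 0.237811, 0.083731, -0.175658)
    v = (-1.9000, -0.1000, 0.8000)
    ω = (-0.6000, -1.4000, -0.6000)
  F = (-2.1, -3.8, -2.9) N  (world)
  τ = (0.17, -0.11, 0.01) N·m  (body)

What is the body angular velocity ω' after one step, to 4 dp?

ω' = (-0.5442, -1.4364, -0.5786)

precession coupling ω×(Iω) = (-0.1092, 0.0540, -0.0168)
(τ − ω×Iω)/I = (1.3960, -0.9111, 0.5360)
ω + α·dt = (-0.5442, -1.4364, -0.5786)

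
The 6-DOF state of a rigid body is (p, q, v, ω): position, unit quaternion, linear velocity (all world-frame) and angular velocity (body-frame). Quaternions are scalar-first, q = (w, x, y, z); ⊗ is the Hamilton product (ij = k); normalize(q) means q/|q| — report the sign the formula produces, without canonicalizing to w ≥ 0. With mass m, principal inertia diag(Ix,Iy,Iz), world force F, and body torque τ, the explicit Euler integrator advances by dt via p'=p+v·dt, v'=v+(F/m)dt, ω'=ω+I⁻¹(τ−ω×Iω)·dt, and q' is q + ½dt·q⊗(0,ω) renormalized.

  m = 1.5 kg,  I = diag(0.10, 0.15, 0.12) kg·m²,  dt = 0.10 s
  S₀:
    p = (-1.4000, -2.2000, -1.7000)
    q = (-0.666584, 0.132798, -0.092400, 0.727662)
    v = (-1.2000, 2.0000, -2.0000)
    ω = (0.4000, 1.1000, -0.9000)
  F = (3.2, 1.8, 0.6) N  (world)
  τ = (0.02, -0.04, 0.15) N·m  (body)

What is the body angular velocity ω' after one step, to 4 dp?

ω' = (0.3903, 1.0685, -0.7933)

gyro term ω×Iω = (0.0297, 0.0072, 0.0220)
angular accel α = (-0.0970, -0.3147, 1.0667)
new body rate ω' = (0.3903, 1.0685, -0.7933)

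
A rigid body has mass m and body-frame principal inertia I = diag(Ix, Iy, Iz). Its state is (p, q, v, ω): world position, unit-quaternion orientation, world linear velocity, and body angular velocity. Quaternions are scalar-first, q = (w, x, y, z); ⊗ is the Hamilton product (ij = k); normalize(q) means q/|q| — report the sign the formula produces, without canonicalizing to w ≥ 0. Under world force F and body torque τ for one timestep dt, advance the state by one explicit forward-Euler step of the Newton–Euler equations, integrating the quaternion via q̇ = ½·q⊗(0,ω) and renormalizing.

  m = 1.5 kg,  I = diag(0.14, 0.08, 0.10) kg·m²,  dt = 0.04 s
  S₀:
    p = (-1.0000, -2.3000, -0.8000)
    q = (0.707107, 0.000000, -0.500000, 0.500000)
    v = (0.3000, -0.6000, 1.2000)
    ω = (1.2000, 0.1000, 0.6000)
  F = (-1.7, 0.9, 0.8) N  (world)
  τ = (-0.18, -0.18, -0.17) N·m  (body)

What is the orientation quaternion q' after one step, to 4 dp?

q⊗(0,ω) = (-0.2500000, 0.4985284, 0.6707107, 1.0242642)
q + ½dt·q⊗(0,ω), renormalized = (0.7019, 0.0100, -0.4864, 0.5203)

q' = (0.7019, 0.0100, -0.4864, 0.5203)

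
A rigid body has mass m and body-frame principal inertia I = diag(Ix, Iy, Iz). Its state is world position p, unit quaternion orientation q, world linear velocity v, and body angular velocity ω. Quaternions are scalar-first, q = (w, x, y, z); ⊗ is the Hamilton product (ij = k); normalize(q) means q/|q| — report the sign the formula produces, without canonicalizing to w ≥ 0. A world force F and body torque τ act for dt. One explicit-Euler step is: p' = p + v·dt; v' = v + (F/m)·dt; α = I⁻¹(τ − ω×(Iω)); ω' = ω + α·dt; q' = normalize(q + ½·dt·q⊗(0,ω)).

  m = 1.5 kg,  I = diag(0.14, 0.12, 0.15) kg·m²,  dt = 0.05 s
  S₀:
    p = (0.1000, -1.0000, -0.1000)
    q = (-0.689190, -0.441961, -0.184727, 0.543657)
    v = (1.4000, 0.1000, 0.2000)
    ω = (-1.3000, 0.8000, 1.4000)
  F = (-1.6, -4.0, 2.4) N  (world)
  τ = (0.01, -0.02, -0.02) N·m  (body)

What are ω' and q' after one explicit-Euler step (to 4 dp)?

ω×(Iω) gyroscopic = (0.0336, 0.0182, 0.0208)
(τ − ω×Iω)/I = (-0.1686, -0.3183, -0.2720)
ω' = ω + α·dt = (-1.3084, 0.7841, 1.3864)
2q̇ = q⊗(0,ω) = (-1.1878875, 0.2024036, -0.6393607, -1.5585799)
updated quaternion q' = (-0.7179, -0.4363, -0.2004, 0.5040)

ω' = (-1.3084, 0.7841, 1.3864)
q' = (-0.7179, -0.4363, -0.2004, 0.5040)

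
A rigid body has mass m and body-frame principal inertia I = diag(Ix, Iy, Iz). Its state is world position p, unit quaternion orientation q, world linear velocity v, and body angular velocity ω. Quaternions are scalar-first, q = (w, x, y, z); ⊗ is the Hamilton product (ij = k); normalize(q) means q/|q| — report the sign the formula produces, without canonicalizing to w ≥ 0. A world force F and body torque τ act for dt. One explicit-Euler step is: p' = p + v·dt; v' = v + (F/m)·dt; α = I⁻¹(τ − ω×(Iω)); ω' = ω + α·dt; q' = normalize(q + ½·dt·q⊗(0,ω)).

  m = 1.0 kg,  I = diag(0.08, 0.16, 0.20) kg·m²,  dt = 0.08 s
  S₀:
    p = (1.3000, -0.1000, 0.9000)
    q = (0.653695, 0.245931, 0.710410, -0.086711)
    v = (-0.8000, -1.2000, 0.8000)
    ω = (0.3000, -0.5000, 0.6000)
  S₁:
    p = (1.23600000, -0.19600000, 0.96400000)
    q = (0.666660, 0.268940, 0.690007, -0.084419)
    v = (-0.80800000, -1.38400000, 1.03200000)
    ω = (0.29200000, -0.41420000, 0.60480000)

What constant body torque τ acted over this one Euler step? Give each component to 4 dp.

τ = (-0.0200, 0.1500, 0.0000)

ω₁ − ω₀ = (-0.00800000, 0.08580000, 0.00480000)
ω₀×(Iω₀) = (-0.0120, -0.0216, -0.0120)
τ = I·(Δω/dt) + ω₀×(Iω₀) = (-0.0200, 0.1500, 0.0000)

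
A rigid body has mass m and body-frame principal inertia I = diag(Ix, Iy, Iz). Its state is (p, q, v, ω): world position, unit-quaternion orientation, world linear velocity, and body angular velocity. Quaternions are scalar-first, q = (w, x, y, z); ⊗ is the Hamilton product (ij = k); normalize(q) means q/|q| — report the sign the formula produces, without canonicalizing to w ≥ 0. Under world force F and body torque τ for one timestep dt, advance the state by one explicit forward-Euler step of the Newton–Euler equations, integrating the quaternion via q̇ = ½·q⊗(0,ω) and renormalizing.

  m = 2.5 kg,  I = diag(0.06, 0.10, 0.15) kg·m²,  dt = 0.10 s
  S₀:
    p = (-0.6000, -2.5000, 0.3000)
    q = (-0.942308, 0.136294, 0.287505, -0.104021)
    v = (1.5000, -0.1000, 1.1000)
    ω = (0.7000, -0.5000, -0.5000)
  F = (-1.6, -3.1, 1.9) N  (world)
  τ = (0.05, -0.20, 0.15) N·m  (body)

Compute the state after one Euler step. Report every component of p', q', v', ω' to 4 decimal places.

gyro term ω×Iω = (0.0125, 0.0315, -0.0140)
α = I⁻¹(τ − ω×Iω) = (0.6250, -2.3150, 1.0933)
ω + α·dt = (0.7625, -0.7315, -0.3907)
q⊗(0,ω) = (-0.0036638, -0.8553786, 0.4664863, 0.2017535)
q + ½dt·q⊗(0,ω), renormalized = (-0.9413, 0.0934, 0.3104, -0.0938)
a = (-0.6400, -1.2400, 0.7600)
p' = p + v·dt = (-0.4500, -2.5100, 0.4100)
v' = v + a·dt = (1.4360, -0.2240, 1.1760)

p' = (-0.4500, -2.5100, 0.4100)
q' = (-0.9413, 0.0934, 0.3104, -0.0938)
v' = (1.4360, -0.2240, 1.1760)
ω' = (0.7625, -0.7315, -0.3907)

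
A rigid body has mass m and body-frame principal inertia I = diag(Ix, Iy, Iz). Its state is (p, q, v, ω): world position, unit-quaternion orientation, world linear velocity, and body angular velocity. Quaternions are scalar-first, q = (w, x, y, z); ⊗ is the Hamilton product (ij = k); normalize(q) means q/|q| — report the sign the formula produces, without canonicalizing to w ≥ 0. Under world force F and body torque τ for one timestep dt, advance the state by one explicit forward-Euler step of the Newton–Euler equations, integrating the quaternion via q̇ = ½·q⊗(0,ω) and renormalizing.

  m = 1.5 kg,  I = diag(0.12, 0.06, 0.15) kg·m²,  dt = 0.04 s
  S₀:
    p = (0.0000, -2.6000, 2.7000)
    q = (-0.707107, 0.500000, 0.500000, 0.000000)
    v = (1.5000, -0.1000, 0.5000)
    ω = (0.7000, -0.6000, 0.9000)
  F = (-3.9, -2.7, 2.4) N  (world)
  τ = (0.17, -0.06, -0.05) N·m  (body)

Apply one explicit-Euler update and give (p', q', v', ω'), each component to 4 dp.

p' = (0.0600, -2.6040, 2.7200)
q' = (-0.7079, 0.4989, 0.4993, -0.0257)
v' = (1.3960, -0.1720, 0.5640)
ω' = (0.7729, -0.6274, 0.8799)

linear accel F/m = (-2.6000, -1.8000, 1.6000)
new position p' = (0.0600, -2.6040, 2.7200)
v' = v + a·dt = (1.3960, -0.1720, 0.5640)
precession coupling ω×(Iω) = (-0.0486, -0.0189, 0.0252)
α = I⁻¹(τ − ω×Iω) = (1.8217, -0.6850, -0.5013)
new body rate ω' = (0.7729, -0.6274, 0.8799)
2q̇ = q⊗(0,ω) = (-0.0500000, -0.0449749, -0.0257358, -1.2863963)
q' = normalize(q + ½dt·q⊗(0,ω)) = (-0.7079, 0.4989, 0.4993, -0.0257)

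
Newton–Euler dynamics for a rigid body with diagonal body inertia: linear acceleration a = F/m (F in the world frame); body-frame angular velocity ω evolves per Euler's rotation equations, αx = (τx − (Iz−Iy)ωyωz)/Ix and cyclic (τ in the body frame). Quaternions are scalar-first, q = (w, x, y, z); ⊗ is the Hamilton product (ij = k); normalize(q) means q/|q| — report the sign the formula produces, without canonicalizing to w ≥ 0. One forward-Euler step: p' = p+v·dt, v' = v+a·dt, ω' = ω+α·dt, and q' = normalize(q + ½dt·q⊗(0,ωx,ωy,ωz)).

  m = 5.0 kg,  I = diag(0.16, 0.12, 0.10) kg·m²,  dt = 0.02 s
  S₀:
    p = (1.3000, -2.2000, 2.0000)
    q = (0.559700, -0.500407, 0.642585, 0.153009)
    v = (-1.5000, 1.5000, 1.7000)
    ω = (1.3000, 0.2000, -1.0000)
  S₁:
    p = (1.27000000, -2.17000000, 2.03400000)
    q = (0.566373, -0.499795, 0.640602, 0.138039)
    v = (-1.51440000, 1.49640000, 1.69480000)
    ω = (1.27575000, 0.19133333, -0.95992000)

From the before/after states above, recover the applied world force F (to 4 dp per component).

F = (-3.6000, -0.9000, -1.3000)

velocity change Δv = (-0.01440000, -0.00360000, -0.00520000)
F = m·Δv/dt = (-3.6000, -0.9000, -1.3000)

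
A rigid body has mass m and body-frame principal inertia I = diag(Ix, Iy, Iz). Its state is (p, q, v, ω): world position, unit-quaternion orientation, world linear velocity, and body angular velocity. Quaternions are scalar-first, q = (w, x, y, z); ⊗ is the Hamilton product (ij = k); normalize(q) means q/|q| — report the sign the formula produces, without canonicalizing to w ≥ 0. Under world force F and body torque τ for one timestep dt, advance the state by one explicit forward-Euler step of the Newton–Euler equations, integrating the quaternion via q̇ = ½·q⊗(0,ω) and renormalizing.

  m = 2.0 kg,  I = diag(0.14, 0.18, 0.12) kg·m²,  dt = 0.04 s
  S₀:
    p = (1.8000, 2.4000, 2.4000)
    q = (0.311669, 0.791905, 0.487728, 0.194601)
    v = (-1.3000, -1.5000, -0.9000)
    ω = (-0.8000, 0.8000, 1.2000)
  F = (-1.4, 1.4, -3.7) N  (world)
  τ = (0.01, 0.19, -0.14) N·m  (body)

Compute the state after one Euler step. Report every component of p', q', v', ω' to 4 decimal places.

p' = (1.7480, 2.3400, 2.3640)
q' = (0.3117, 0.7951, 0.4703, 0.2224)
v' = (-1.3280, -1.4720, -0.9740)
ω' = (-0.7807, 0.8465, 1.1619)

a = F/m = (-0.7000, 0.7000, -1.8500)
p + v·dt = (1.7480, 2.3400, 2.3640)
v' = v + a·dt = (-1.3280, -1.4720, -0.9740)
ω×(Iω) gyroscopic = (-0.0576, -0.0192, -0.0256)
angular accel α = (0.4829, 1.1622, -0.9533)
new body rate ω' = (-0.7807, 0.8465, 1.1619)
q⊗(0,ω) = (0.0098204, 0.1802576, -0.8566316, 1.3977092)
updated quaternion q' = (0.3117, 0.7951, 0.4703, 0.2224)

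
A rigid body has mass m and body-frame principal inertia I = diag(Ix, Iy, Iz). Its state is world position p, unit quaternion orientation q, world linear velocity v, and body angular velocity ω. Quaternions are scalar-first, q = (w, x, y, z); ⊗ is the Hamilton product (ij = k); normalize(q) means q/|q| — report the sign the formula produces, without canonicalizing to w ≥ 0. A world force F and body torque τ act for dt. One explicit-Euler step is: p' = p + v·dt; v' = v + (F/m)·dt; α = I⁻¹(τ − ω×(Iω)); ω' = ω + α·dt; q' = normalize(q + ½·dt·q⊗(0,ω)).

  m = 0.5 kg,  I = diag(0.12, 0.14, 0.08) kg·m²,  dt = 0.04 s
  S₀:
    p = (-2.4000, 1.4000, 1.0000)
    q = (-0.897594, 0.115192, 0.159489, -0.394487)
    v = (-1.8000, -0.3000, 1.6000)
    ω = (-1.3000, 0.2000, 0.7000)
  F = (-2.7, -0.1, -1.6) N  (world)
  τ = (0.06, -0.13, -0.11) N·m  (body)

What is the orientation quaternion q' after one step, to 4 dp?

2q̇ = q⊗(0,ω) = (0.3939927, 1.3574119, 0.2526799, -0.3979417)
updated quaternion q' = (-0.8893, 0.1423, 0.1645, -0.4023)

q' = (-0.8893, 0.1423, 0.1645, -0.4023)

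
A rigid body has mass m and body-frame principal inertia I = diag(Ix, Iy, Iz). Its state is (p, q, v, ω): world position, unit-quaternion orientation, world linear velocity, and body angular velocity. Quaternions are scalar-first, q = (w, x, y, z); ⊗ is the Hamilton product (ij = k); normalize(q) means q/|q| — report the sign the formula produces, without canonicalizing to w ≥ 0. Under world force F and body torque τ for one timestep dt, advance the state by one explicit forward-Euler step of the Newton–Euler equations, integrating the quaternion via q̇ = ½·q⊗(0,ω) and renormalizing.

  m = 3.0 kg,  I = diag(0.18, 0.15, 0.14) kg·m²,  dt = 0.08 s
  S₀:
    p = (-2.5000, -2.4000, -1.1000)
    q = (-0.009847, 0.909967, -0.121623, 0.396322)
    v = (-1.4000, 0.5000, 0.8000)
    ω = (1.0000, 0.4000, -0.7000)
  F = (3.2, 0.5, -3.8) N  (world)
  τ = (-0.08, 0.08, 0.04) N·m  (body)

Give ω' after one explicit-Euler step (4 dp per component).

ω' = (0.9632, 0.4576, -0.6703)

precession coupling ω×(Iω) = (0.0028, -0.0280, -0.0120)
angular accel α = (-0.4600, 0.7200, 0.3714)
ω + α·dt = (0.9632, 0.4576, -0.6703)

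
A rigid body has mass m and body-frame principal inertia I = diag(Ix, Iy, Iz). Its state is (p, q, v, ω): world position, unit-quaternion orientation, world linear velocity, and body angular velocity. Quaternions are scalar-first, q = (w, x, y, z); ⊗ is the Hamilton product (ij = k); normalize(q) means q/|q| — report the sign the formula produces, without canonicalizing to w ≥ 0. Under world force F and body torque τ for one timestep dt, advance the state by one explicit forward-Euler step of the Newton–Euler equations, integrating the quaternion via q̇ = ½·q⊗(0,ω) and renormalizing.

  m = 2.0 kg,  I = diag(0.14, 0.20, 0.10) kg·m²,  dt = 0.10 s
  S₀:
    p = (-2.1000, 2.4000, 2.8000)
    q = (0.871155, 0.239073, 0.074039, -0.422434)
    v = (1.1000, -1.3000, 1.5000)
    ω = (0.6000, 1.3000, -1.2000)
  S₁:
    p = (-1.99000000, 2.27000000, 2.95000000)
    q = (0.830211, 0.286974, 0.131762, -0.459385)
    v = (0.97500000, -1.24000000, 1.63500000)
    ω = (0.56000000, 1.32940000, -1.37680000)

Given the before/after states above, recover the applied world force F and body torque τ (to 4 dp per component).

velocity change Δv = (-0.12500000, 0.06000000, 0.13500000)
m·(v₁−v₀)/dt = (-2.5000, 1.2000, 2.7000)
rate change Δω = (-0.04000000, 0.02940000, -0.17680000)
ω₀×(Iω₀) = (0.1560, -0.0288, 0.0468)
applied torque τ = (0.1000, 0.0300, -0.1300)

F = (-2.5000, 1.2000, 2.7000)
τ = (0.1000, 0.0300, -0.1300)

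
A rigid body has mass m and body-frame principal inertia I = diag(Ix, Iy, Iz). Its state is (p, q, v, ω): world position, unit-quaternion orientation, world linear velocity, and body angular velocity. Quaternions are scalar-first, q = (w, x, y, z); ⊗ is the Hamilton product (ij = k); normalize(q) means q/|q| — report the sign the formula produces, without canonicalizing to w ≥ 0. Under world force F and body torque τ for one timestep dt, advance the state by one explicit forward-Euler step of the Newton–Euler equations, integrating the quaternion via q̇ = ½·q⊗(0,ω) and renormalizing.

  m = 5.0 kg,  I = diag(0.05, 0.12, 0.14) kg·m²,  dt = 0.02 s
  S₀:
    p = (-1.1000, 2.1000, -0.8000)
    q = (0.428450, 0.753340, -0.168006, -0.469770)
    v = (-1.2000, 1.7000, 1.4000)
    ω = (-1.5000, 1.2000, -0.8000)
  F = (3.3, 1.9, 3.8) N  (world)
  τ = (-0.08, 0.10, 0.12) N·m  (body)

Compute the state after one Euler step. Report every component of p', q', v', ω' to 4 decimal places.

precession coupling ω×(Iω) = (-0.0192, -0.1080, -0.1260)
angular accel α = (-1.2160, 1.7333, 1.7571)
new body rate ω' = (-1.5243, 1.2347, -0.7649)
2q̇ = q⊗(0,ω) = (0.9558012, 0.0554538, 1.8214670, 0.3092390)
q' = normalize(q + ½dt·q⊗(0,ω)) = (0.4379, 0.7537, -0.1498, -0.4666)
linear accel F/m = (0.6600, 0.3800, 0.7600)
p + v·dt = (-1.1240, 2.1340, -0.7720)
new velocity v' = (-1.1868, 1.7076, 1.4152)

p' = (-1.1240, 2.1340, -0.7720)
q' = (0.4379, 0.7537, -0.1498, -0.4666)
v' = (-1.1868, 1.7076, 1.4152)
ω' = (-1.5243, 1.2347, -0.7649)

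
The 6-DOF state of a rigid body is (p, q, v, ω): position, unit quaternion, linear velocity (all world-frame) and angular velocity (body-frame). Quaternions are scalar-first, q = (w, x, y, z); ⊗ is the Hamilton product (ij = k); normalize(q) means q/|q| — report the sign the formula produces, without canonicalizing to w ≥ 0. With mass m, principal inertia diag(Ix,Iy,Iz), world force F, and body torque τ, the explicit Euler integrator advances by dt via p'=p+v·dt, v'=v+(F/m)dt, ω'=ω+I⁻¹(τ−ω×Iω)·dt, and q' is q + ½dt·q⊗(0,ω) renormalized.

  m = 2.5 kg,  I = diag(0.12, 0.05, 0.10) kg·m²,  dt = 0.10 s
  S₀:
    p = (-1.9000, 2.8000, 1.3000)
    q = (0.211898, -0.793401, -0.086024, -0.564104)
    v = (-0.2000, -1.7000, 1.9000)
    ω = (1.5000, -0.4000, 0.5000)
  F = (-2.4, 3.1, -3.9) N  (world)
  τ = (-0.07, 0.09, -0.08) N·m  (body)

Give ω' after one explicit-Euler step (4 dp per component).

gyro term ω×Iω = (-0.0100, 0.0150, 0.0420)
(τ − ω×Iω)/I = (-0.5000, 1.5000, -1.2200)
ω' = ω + α·dt = (1.4500, -0.2500, 0.3780)

ω' = (1.4500, -0.2500, 0.3780)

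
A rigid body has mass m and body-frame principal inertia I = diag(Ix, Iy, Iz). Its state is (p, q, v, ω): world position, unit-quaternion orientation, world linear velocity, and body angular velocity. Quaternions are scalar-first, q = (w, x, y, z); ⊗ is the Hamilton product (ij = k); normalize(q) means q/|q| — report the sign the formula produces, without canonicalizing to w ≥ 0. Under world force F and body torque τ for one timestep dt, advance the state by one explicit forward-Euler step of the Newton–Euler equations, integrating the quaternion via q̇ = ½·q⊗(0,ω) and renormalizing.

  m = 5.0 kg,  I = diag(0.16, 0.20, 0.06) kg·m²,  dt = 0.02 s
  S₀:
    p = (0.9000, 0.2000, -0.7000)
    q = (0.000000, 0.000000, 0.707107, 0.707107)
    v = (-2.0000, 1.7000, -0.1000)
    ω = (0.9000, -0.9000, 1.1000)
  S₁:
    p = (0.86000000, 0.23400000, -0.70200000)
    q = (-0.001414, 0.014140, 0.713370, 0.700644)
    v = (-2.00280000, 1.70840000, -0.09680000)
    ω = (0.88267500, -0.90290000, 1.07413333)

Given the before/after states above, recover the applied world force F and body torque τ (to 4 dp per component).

F = (-0.7000, 2.1000, 0.8000)
τ = (0.0000, 0.0700, -0.1100)

Δω = ω₁−ω₀ = (-0.01732500, -0.00290000, -0.02586667)
gyro term ω₀×Iω₀ = (0.1386, 0.0990, -0.0324)
I·α + gyro = (0.0000, 0.0700, -0.1100)
velocity change Δv = (-0.00280000, 0.00840000, 0.00320000)
F = m·Δv/dt = (-0.7000, 2.1000, 0.8000)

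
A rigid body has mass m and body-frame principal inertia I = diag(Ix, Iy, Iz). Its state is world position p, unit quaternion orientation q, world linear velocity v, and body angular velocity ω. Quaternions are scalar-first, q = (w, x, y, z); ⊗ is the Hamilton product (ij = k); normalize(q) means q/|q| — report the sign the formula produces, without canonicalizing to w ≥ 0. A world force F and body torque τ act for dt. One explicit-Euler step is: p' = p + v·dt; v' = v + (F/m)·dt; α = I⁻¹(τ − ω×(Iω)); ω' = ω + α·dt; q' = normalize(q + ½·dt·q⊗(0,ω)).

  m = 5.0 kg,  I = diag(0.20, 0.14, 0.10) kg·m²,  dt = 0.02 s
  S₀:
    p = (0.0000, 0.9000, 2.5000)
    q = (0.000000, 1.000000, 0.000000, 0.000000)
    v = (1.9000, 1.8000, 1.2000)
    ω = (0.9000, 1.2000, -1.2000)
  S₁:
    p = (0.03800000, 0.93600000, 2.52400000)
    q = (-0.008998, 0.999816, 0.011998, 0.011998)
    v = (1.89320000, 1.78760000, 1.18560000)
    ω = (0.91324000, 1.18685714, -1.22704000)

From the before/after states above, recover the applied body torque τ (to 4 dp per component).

Δω = ω₁−ω₀ = (0.01324000, -0.01314286, -0.02704000)
applied torque τ = (0.1900, -0.2000, -0.2000)

τ = (0.1900, -0.2000, -0.2000)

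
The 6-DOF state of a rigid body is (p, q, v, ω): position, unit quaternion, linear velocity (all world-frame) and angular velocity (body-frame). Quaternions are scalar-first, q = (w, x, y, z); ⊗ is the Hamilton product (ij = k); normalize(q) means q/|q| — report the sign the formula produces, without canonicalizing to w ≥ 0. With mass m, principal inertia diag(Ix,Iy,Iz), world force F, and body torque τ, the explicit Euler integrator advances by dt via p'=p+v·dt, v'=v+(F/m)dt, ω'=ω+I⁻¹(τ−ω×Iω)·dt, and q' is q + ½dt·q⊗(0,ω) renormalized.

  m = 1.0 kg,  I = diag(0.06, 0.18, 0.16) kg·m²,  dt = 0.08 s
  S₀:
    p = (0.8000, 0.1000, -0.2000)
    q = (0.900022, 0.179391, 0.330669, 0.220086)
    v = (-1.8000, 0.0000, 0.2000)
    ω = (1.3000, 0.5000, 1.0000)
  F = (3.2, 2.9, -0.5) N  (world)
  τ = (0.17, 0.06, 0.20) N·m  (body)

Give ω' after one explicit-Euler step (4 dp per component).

precession coupling ω×(Iω) = (-0.0100, -0.1300, 0.0780)
angular accel α = (3.0000, 1.0556, 0.7625)
ω' = ω + α·dt = (1.5400, 0.5844, 1.0610)

ω' = (1.5400, 0.5844, 1.0610)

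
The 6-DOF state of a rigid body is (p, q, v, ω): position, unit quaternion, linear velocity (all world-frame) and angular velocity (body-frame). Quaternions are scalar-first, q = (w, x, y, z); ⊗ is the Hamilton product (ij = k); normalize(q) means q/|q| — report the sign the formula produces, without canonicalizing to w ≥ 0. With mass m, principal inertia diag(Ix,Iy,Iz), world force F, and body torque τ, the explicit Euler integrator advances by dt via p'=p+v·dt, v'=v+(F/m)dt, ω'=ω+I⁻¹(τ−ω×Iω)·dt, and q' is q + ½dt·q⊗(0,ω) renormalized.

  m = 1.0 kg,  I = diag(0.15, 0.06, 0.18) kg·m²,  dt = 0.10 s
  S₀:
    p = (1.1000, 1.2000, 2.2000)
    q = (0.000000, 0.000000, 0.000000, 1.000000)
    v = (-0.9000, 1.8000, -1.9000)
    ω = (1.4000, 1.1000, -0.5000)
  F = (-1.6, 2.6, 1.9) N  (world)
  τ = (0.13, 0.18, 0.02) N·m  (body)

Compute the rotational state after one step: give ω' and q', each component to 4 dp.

gyro term ω×Iω = (-0.0660, 0.0210, -0.1386)
angular accel α = (1.3067, 2.6500, 0.8811)
new body rate ω' = (1.5307, 1.3650, -0.4119)
q⊗(0,ω) = (0.5000000, -1.1000000, 1.4000000, 0.0000000)
q + ½dt·q⊗(0,ω), renormalized = (0.0249, -0.0548, 0.0697, 0.9958)

ω' = (1.5307, 1.3650, -0.4119)
q' = (0.0249, -0.0548, 0.0697, 0.9958)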